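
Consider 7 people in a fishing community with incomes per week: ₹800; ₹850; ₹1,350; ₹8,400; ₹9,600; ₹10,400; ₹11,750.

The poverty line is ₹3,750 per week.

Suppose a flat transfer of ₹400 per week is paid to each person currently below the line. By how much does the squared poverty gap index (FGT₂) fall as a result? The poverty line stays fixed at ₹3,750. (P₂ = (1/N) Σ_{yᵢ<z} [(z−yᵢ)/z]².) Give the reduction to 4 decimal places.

Before: below the line — ₹800, ₹850, ₹1,350; squared poverty gap index (FGT₂) = 0.232356.
After the ₹400 transfer: below the line — ₹1,200, ₹1,250, ₹1,750; squared poverty gap index (FGT₂) = 0.170184.
Reduction = 0.232356 − 0.170184 = 0.0622.

0.0622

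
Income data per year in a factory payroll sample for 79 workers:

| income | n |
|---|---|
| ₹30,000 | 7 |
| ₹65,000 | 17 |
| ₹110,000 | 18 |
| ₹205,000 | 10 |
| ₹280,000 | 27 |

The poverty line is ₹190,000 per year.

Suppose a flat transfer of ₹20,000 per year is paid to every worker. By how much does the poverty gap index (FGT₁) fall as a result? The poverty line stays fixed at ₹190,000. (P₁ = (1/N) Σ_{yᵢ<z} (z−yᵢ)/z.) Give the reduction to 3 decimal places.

Before: below the line — 7×₹30,000, 17×₹65,000, 18×₹110,000; poverty gap index (FGT₁) = 0.31213.
After the ₹20,000 transfer: below the line — 7×₹50,000, 17×₹85,000, 18×₹130,000; poverty gap index (FGT₁) = 0.25616.
Reduction = 0.31213 − 0.25616 = 0.056.

0.056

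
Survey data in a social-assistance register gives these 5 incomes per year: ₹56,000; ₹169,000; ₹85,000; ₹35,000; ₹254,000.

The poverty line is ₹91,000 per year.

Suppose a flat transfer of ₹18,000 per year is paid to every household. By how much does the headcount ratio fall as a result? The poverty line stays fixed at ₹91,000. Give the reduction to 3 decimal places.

0.200

Before: below the line — ₹35,000, ₹56,000, ₹85,000; headcount ratio = 0.60000.
After the ₹18,000 transfer: below the line — ₹53,000, ₹74,000; headcount ratio = 0.40000.
Reduction = 0.60000 − 0.40000 = 0.200.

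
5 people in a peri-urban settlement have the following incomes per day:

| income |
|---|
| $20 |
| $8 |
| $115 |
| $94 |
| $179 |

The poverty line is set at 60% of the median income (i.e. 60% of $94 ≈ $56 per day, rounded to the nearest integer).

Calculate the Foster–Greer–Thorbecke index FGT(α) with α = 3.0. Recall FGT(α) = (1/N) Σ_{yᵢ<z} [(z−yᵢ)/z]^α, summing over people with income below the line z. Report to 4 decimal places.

0.1791

Below the line: $8, $20 (q = 2 of N = 5).
Relative gaps: (56−8)/56 = 0.8571; (56−20)/56 = 0.6429.
Raised to α = 3.0: 0.62974; 0.26567.
Sum = 0.895408; FGT(3.0) = 0.895408 / 5 = 0.1791.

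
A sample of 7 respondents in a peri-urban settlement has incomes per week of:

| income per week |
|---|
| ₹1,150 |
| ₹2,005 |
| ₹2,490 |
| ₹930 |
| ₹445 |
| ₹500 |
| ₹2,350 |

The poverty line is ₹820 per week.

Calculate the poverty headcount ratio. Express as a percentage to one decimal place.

2 of the 7 respondents have income below ₹820.
H = 2/7 = 28.6%.

28.6%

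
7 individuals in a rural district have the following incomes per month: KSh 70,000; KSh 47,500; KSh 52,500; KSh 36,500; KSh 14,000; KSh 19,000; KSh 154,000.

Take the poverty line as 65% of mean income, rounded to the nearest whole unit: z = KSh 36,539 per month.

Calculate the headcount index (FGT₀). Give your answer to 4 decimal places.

3 of the 7 individuals have income below KSh 36,539.
H = 3/7 = 0.4286.

0.4286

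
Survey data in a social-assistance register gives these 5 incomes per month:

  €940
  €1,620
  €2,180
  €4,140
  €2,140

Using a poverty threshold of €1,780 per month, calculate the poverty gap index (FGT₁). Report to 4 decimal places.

Incomes under z: €940, €1,620 (q = 2 of N = 5).
Gap ratios (z−y)/z: (1780−940)/1780 = 0.4719; (1780−1620)/1780 = 0.0899.
Sum of shortfalls = 0.561798; P₁ averages over all N: 0.561798 / 5 = 0.1124.

0.1124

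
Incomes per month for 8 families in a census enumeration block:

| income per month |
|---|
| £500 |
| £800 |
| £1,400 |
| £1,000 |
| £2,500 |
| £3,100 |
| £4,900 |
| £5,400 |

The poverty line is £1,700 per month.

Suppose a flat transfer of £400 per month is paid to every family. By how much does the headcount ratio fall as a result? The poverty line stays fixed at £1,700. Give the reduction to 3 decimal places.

Before: below the line — £500, £800, £1,000, £1,400; headcount ratio = 0.50000.
After the £400 transfer: below the line — £900, £1,200, £1,400; headcount ratio = 0.37500.
Reduction = 0.50000 − 0.37500 = 0.125.

0.125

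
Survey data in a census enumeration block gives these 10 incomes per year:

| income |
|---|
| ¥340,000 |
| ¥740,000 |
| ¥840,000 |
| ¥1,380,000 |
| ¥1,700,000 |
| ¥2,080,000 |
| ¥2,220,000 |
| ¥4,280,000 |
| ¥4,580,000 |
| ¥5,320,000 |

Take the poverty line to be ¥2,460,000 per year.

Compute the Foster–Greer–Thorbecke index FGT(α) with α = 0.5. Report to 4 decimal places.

0.4500

Below the line: ¥340,000, ¥740,000, ¥840,000, ¥1,380,000, ¥1,700,000, ¥2,080,000, ¥2,220,000 (q = 7 of N = 10).
Normalized shortfalls: (2460000−340000)/2460000 = 0.8618; (2460000−740000)/2460000 = 0.6992; (2460000−840000)/2460000 = 0.6585; (2460000−1380000)/2460000 = 0.4390; (2460000−1700000)/2460000 = 0.3089; (2460000−2080000)/2460000 = 0.1545; (2460000−2220000)/2460000 = 0.0976.
Raised to α = 0.5: 0.92833; 0.83617; 0.81150; 0.66259; 0.55583; 0.39303; 0.31235.
Sum = 4.499794; FGT(0.5) = 4.499794 / 10 = 0.4500.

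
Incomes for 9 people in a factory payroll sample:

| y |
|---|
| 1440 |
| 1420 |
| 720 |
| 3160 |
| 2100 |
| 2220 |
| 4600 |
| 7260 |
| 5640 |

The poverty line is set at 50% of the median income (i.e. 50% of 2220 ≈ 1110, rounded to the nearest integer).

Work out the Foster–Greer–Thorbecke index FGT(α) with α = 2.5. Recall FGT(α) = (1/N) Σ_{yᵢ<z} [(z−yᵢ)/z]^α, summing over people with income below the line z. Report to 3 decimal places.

0.008

Below the line: 720 (q = 1 of N = 9).
Relative gaps: (1110−720)/1110 = 0.3514.
Raised to α = 2.5: 0.07317.
Sum = 0.073174; FGT(2.5) = 0.073174 / 9 = 0.008.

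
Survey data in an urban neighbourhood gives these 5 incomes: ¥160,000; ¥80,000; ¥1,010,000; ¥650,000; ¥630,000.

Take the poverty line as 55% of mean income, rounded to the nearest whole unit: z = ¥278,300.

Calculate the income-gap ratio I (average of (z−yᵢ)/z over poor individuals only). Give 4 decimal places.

Poor units: ¥80,000, ¥160,000 (q = 2 of N = 5).
Relative gaps: 0.7125, 0.4251; sum = 1.137621.
I averages over the q = 2 poor units only: 1.137621 / 2 = 0.5688.

0.5688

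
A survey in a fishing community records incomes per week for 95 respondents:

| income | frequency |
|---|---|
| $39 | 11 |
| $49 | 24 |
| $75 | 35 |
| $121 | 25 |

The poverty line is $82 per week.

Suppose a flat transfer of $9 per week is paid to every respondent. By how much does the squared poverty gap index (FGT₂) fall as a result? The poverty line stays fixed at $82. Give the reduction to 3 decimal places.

0.034

Before: below the line — 11×$39, 24×$49, 35×$75; squared poverty gap index (FGT₂) = 0.07544.
After the $9 transfer: below the line — 11×$48, 24×$58; squared poverty gap index (FGT₂) = 0.04155.
Reduction = 0.07544 − 0.04155 = 0.034.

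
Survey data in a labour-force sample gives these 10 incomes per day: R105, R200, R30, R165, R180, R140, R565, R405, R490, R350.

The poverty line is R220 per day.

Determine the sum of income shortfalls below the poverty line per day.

R500

Incomes under z: R30, R105, R140, R165, R180, R200 (q = 6 of N = 10).
Individual gaps: 220−30 = 190; 220−105 = 115; 220−140 = 80; 220−165 = 55; 220−180 = 40; 220−200 = 20.
Aggregate gap = R500.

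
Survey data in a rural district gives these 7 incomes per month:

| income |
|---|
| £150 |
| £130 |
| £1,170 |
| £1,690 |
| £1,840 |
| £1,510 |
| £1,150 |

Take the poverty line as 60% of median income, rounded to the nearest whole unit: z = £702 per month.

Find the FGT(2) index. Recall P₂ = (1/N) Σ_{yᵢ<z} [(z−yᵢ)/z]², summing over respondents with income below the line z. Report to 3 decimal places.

0.183

Below z: £130, £150 (q = 2 of N = 7).
Relative gaps: (702−130)/702 = 0.8148; (702−150)/702 = 0.7863.
Squared: 0.6639; 0.6183.
Sum = 1.282230; P₂ = 1.282230 / 7 = 0.183.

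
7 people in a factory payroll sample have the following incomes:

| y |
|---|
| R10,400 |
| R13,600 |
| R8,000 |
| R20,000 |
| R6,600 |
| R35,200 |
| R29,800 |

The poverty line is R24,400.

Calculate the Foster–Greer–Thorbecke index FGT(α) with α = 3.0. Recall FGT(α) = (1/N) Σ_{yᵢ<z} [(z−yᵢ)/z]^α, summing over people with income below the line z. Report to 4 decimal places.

0.1390

Incomes under z: R6,600, R8,000, R10,400, R13,600, R20,000 (q = 5 of N = 7).
Gap ratios (z−y)/z: (24400−6600)/24400 = 0.7295; (24400−8000)/24400 = 0.6721; (24400−10400)/24400 = 0.5738; (24400−13600)/24400 = 0.4426; (24400−20000)/24400 = 0.1803.
Raised to α = 3.0: 0.38823; 0.30364; 0.18889; 0.08672; 0.00586.
Sum = 0.973346; FGT(3.0) = 0.973346 / 7 = 0.1390.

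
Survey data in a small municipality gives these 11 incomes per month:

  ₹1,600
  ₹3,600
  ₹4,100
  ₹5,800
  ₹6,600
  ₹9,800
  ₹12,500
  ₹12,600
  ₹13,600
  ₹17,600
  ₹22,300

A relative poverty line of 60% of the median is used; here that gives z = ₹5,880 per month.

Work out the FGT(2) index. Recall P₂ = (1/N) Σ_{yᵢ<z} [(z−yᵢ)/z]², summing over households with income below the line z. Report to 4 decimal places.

0.0702

Poor units: ₹1,600, ₹3,600, ₹4,100, ₹5,800 (q = 4 of N = 11).
Shortfall ratios: (5880−1600)/5880 = 0.7279; (5880−3600)/5880 = 0.3878; (5880−4100)/5880 = 0.3027; (5880−5800)/5880 = 0.0136.
Squared: 0.5298; 0.1504; 0.0916; 0.0002.
Sum = 0.772005; P₂ = 0.772005 / 11 = 0.0702.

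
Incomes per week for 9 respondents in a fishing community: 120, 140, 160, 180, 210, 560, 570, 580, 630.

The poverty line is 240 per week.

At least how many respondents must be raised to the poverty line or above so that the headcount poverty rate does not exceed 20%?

4

5 of the 9 respondents are poor, so H = 5/9 = 0.556.
A headcount ratio of at most 20% allows at most ⌊0.20 × 9⌋ = 1 poor respondents.
So at least 5 − 1 = 4 must be lifted.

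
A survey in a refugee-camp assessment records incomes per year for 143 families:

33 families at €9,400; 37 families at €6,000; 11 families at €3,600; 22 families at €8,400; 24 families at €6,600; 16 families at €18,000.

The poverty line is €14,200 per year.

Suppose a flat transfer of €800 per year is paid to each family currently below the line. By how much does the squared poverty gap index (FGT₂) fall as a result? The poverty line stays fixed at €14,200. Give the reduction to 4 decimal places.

0.0465

Before: below the line — 11×€3,600, 37×€6,000, 24×€6,600, 22×€8,400, 33×€9,400; squared poverty gap index (FGT₂) = 0.229256.
After the €800 transfer: below the line — 11×€4,400, 37×€6,800, 24×€7,400, 22×€9,200, 33×€10,200; squared poverty gap index (FGT₂) = 0.182778.
Reduction = 0.229256 − 0.182778 = 0.0465.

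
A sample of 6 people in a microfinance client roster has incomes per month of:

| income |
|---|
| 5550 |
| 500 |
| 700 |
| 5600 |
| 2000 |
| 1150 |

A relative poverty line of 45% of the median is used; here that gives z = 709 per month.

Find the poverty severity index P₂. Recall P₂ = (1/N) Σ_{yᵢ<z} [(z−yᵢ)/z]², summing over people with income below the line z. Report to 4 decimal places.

0.0145

Incomes under z: 500, 700 (q = 2 of N = 6).
Relative gaps: (709−500)/709 = 0.2948; (709−700)/709 = 0.0127.
Squared: 0.0869; 0.0002.
Sum = 0.087057; P₂ = 0.087057 / 6 = 0.0145.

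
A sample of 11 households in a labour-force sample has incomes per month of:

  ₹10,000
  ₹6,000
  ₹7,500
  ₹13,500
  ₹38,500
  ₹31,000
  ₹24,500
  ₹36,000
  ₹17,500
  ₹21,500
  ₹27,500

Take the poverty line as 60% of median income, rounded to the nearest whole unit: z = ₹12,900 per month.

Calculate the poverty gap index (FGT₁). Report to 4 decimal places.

Below z: ₹6,000, ₹7,500, ₹10,000 (q = 3 of N = 11).
Normalized shortfalls: (12900−6000)/12900 = 0.5349; (12900−7500)/12900 = 0.4186; (12900−10000)/12900 = 0.2248.
Σ = 1.178295. Dividing by the full population N = 11 gives P₁ = 0.1071.

0.1071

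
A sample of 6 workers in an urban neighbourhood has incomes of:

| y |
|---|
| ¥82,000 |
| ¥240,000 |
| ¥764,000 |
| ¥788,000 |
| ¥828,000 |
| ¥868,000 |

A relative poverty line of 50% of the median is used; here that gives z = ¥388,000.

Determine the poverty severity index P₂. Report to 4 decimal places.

0.1279

Poor units: ¥82,000, ¥240,000 (q = 2 of N = 6).
Gap ratios (z−y)/z: (388000−82000)/388000 = 0.7887; (388000−240000)/388000 = 0.3814.
Squared: 0.6220; 0.1455.
Sum = 0.767483; P₂ = 0.767483 / 6 = 0.1279.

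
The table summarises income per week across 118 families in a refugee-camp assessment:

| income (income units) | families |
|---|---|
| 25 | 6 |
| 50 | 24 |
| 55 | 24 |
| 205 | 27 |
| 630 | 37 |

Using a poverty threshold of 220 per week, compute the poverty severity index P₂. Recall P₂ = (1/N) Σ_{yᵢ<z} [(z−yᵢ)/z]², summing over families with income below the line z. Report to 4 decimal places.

Incomes under z: 6×25, 24×50, 24×55, 27×205 (q = 81 of N = 118).
Normalized shortfalls: (220−25)/220 = 0.8864 (×6); (220−50)/220 = 0.7727 (×24); (220−55)/220 = 0.7500 (×24); (220−205)/220 = 0.0682 (×27).
Squared: 0.7856 (×6); 0.5971 (×24); 0.5625 (×24); 0.0046 (×27).
Sum = 32.669938; P₂ = 32.669938 / 118 = 0.2769.

0.2769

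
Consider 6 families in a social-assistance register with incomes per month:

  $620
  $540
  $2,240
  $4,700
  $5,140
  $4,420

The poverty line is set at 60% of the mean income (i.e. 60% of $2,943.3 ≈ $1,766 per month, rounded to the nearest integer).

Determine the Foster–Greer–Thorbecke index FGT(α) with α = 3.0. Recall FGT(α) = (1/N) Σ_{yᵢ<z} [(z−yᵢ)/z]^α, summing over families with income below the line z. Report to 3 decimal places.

0.101

Poor units: $540, $620 (q = 2 of N = 6).
Shortfall ratios: (1766−540)/1766 = 0.6942; (1766−620)/1766 = 0.6489.
Raised to α = 3.0: 0.33458; 0.27326.
Sum = 0.607843; FGT(3.0) = 0.607843 / 6 = 0.101.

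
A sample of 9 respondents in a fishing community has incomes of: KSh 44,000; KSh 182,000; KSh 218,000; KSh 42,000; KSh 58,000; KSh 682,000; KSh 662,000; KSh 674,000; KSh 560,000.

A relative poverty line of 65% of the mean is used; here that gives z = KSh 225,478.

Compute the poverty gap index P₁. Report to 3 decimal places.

Below the line: KSh 42,000, KSh 44,000, KSh 58,000, KSh 182,000, KSh 218,000 (q = 5 of N = 9).
Gap ratios (z−y)/z: (225478−42000)/225478 = 0.8137; (225478−44000)/225478 = 0.8049; (225478−58000)/225478 = 0.7428; (225478−182000)/225478 = 0.1928; (225478−218000)/225478 = 0.0332.
Sum of shortfalls = 2.587348; P₁ averages over all N: 2.587348 / 9 = 0.287.

0.287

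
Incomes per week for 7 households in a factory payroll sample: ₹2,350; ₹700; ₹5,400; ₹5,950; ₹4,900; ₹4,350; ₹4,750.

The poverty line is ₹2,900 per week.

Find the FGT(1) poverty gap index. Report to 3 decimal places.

Below z: ₹700, ₹2,350 (q = 2 of N = 7).
Shortfall ratios: (2900−700)/2900 = 0.7586; (2900−2350)/2900 = 0.1897.
Σ = 0.948276. Dividing by the full population N = 7 gives P₁ = 0.135.

0.135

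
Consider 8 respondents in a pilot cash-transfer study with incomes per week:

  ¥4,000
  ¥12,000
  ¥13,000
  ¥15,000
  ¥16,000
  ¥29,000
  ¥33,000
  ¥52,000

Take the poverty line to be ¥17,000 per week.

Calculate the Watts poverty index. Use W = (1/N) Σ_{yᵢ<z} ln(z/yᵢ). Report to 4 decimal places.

0.2812

Below the line: ¥4,000, ¥12,000, ¥13,000, ¥15,000, ¥16,000 (q = 5 of N = 8).
Log shortfalls: ln(17000/4000) = 1.4469; ln(17000/12000) = 0.3483; ln(17000/13000) = 0.2683; ln(17000/15000) = 0.1252; ln(17000/16000) = 0.0606.
W = 2.249277 / 8 = 0.2812.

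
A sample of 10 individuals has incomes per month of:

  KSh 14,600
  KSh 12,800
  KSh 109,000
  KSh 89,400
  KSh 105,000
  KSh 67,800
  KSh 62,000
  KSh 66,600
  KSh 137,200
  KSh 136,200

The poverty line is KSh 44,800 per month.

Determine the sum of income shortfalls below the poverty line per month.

KSh 62,200

Below z: KSh 12,800, KSh 14,600 (q = 2 of N = 10).
Individual gaps: 44800−12800 = 32000; 44800−14600 = 30200.
Aggregate gap = KSh 62,200.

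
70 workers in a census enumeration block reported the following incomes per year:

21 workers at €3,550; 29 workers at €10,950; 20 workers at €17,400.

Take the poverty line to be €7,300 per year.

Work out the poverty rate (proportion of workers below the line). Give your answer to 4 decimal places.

21 of the 70 workers have income below €7,300.
H = 21/70 = 0.3000.

0.3000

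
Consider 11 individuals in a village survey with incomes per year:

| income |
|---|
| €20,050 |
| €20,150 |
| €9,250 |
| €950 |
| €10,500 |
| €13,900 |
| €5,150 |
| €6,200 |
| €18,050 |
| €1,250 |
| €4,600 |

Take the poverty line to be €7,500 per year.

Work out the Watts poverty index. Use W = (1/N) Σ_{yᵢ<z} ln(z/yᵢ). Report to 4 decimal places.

Incomes under z: €950, €1,250, €4,600, €5,150, €6,200 (q = 5 of N = 11).
Log gaps: ln(7500/950) = 2.0662; ln(7500/1250) = 1.7918; ln(7500/4600) = 0.4888; ln(7500/5150) = 0.3759; ln(7500/6200) = 0.1904.
W = 4.913063 / 11 = 0.4466.

0.4466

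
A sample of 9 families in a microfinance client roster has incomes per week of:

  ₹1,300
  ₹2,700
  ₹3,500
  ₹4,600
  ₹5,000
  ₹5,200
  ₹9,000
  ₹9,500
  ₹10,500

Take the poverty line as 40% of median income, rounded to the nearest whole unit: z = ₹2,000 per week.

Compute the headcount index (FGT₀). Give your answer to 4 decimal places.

1 of the 9 families have income below ₹2,000.
H = 1/9 = 0.1111.

0.1111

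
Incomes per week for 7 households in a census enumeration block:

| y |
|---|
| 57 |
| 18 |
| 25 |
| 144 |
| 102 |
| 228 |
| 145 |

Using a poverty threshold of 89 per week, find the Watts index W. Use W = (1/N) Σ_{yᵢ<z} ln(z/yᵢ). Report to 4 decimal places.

0.4734

Below the line: 18, 25, 57 (q = 3 of N = 7).
ln(z/y) terms: ln(89/18) = 1.5983; ln(89/25) = 1.2698; ln(89/57) = 0.4456.
W = 3.313610 / 7 = 0.4734.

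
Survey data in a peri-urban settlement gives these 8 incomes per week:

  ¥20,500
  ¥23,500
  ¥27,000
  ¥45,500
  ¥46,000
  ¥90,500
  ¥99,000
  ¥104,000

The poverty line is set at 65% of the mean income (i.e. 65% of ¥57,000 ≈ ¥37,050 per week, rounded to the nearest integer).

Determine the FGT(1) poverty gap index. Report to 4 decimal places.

0.1355

Incomes under z: ¥20,500, ¥23,500, ¥27,000 (q = 3 of N = 8).
Normalized shortfalls: (37050−20500)/37050 = 0.4467; (37050−23500)/37050 = 0.3657; (37050−27000)/37050 = 0.2713.
Sum of shortfalls = 1.083671; P₁ averages over all N: 1.083671 / 8 = 0.1355.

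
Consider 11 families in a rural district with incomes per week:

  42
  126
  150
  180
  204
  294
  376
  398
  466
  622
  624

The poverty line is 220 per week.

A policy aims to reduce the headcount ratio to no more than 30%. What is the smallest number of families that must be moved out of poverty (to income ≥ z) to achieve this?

Currently q = 5 of N = 11 are below the line (H = 0.455).
A headcount ratio of at most 30% allows at most ⌊0.30 × 11⌋ = 3 poor families.
So at least 5 − 3 = 2 must be lifted.

2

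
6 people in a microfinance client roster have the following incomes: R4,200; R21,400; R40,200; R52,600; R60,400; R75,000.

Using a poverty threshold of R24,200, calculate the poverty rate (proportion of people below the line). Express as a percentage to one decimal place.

33.3%

2 of the 6 people have income below R24,200.
H = 2/6 = 33.3%.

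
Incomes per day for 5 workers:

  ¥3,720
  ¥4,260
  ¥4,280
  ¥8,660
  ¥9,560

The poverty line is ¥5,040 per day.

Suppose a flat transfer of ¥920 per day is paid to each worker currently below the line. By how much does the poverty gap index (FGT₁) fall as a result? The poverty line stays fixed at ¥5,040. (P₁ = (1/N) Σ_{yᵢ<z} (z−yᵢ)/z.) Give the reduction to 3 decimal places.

0.098

Before: below the line — ¥3,720, ¥4,260, ¥4,280; poverty gap index (FGT₁) = 0.11349.
After the ¥920 transfer: below the line — ¥4,640; poverty gap index (FGT₁) = 0.01587.
Reduction = 0.11349 − 0.01587 = 0.098.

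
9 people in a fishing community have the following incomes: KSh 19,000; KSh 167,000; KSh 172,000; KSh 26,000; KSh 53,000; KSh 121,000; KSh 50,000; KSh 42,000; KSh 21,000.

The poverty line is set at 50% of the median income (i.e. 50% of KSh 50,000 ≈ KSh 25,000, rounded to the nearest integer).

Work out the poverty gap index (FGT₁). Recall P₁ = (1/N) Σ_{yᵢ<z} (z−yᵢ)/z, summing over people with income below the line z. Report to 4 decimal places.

0.0444

Poor units: KSh 19,000, KSh 21,000 (q = 2 of N = 9).
Shortfall ratios: (25000−19000)/25000 = 0.2400; (25000−21000)/25000 = 0.1600.
Σ = 0.400000. Dividing by the full population N = 9 gives P₁ = 0.0444.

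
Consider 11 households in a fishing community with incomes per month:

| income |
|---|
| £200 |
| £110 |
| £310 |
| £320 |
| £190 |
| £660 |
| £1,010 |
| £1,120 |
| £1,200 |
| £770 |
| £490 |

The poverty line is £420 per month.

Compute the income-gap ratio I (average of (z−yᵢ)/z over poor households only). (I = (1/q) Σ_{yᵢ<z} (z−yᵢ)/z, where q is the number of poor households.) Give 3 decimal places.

Below z: £110, £190, £200, £310, £320 (q = 5 of N = 11).
Relative gaps: 0.7381, 0.5476, 0.5238, 0.2619, 0.2381; sum = 2.309524.
The income-gap ratio divides by q (the poor only): 2.309524 / 5 = 0.462.

0.462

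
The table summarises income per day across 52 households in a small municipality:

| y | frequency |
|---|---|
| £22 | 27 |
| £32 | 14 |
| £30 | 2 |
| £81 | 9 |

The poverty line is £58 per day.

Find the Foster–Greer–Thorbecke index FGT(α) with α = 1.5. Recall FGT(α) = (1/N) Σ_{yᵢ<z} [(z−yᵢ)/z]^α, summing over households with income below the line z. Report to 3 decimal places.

0.348

Below z: 27×£22, 2×£30, 14×£32 (q = 43 of N = 52).
Shortfall ratios: (58−22)/58 = 0.6207 (×27); (58−30)/58 = 0.4828 (×2); (58−32)/58 = 0.4483 (×14).
Raised to α = 1.5: 0.48900 (×27); 0.33542 (×2); 0.30014 (×14).
Sum = 18.075841; FGT(1.5) = 18.075841 / 52 = 0.348.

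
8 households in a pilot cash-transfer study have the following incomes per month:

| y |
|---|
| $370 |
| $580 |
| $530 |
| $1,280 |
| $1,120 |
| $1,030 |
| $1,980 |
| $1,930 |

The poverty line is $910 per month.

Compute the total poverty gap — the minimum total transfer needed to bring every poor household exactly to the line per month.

$1,250

Incomes under z: $370, $530, $580 (q = 3 of N = 8).
Individual gaps: 910−370 = 540; 910−530 = 380; 910−580 = 330.
Aggregate gap = $1,250.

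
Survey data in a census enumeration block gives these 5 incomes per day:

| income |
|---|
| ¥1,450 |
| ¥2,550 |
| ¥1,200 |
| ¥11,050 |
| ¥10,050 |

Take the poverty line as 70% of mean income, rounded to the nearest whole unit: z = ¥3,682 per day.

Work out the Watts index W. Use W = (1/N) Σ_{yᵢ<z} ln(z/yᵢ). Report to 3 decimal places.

Below z: ¥1,200, ¥1,450, ¥2,550 (q = 3 of N = 5).
Log gaps: ln(3682/1200) = 1.1211; ln(3682/1450) = 0.9319; ln(3682/2550) = 0.3674.
W = 2.420390 / 5 = 0.484.

0.484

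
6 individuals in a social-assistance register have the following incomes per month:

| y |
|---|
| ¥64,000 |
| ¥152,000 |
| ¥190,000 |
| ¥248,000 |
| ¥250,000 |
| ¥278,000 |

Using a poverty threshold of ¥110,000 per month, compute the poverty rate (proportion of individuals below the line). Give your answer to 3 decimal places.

0.167

1 of the 6 individuals have income below ¥110,000.
H = 1/6 = 0.167.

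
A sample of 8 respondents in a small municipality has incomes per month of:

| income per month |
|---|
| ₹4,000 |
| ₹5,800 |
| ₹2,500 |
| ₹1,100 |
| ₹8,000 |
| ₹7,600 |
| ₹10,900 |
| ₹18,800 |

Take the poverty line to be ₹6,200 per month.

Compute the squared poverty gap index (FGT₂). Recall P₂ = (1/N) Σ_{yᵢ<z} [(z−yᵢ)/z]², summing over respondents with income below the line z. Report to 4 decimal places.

0.1454

Incomes under z: ₹1,100, ₹2,500, ₹4,000, ₹5,800 (q = 4 of N = 8).
Gap ratios (z−y)/z: (6200−1100)/6200 = 0.8226; (6200−2500)/6200 = 0.5968; (6200−4000)/6200 = 0.3548; (6200−5800)/6200 = 0.0645.
Squared: 0.6766; 0.3561; 0.1259; 0.0042.
Sum = 1.162851; P₂ = 1.162851 / 8 = 0.1454.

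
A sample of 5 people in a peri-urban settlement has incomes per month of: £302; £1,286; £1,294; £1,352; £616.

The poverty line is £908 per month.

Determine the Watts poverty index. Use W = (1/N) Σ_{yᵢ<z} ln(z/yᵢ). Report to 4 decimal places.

0.2978

Poor units: £302, £616 (q = 2 of N = 5).
ln(z/y) terms: ln(908/302) = 1.1008; ln(908/616) = 0.3880.
W = 1.488815 / 5 = 0.2978.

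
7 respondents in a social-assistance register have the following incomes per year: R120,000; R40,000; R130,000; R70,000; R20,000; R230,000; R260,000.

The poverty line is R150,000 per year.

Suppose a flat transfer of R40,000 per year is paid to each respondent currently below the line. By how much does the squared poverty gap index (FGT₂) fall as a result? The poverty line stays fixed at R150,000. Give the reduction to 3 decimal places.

0.140

Before: below the line — R20,000, R40,000, R70,000, R120,000, R130,000; squared poverty gap index (FGT₂) = 0.23302.
After the R40,000 transfer: below the line — R60,000, R80,000, R110,000; squared poverty gap index (FGT₂) = 0.09270.
Reduction = 0.23302 − 0.09270 = 0.140.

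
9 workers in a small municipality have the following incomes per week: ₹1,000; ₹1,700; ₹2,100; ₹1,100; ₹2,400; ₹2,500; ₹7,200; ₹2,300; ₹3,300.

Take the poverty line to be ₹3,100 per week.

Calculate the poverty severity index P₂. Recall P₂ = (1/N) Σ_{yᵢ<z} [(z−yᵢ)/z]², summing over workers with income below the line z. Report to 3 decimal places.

0.149

Poor units: ₹1,000, ₹1,100, ₹1,700, ₹2,100, ₹2,300, ₹2,400, ₹2,500 (q = 7 of N = 9).
Relative gaps: (3100−1000)/3100 = 0.6774; (3100−1100)/3100 = 0.6452; (3100−1700)/3100 = 0.4516; (3100−2100)/3100 = 0.3226; (3100−2300)/3100 = 0.2581; (3100−2400)/3100 = 0.2258; (3100−2500)/3100 = 0.1935.
Squared: 0.4589; 0.4162; 0.2040; 0.1041; 0.0666; 0.0510; 0.0375.
Sum = 1.338189; P₂ = 1.338189 / 9 = 0.149.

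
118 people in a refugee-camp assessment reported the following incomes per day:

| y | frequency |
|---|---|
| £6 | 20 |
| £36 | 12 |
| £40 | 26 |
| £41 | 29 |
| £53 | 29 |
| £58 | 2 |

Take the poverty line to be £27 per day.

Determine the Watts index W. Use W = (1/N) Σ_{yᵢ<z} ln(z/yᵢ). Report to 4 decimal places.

Poor units: 20×£6 (q = 20 of N = 118).
ln(z/y) terms: ln(27/6) = 1.5041 (×20).
W = 30.081548 / 118 = 0.2549.

0.2549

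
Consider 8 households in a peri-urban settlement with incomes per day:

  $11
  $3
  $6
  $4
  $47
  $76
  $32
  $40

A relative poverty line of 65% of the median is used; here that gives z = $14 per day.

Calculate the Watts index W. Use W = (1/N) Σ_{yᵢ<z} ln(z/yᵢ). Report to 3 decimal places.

0.485

Incomes under z: $3, $4, $6, $11 (q = 4 of N = 8).
ln(z/y) terms: ln(14/3) = 1.5404; ln(14/4) = 1.2528; ln(14/6) = 0.8473; ln(14/11) = 0.2412.
W = 3.881668 / 8 = 0.485.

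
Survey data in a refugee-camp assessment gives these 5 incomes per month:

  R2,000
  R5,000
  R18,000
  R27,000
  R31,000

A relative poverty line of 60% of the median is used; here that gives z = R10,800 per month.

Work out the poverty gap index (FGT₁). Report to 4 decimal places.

Incomes under z: R2,000, R5,000 (q = 2 of N = 5).
Gap ratios (z−y)/z: (10800−2000)/10800 = 0.8148; (10800−5000)/10800 = 0.5370.
Sum of shortfalls = 1.351852; P₁ averages over all N: 1.351852 / 5 = 0.2704.

0.2704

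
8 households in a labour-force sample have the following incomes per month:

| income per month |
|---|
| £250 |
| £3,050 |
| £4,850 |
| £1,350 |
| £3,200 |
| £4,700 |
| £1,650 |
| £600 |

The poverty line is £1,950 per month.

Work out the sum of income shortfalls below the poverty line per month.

Below z: £250, £600, £1,350, £1,650 (q = 4 of N = 8).
Individual gaps: 1950−250 = 1700; 1950−600 = 1350; 1950−1350 = 600; 1950−1650 = 300.
Aggregate gap = £3,950.

£3,950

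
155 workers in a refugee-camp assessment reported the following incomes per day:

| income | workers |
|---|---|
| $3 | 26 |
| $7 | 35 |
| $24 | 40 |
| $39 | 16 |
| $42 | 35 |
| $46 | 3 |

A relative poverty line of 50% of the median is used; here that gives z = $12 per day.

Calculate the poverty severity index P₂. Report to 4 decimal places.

Incomes under z: 26×$3, 35×$7 (q = 61 of N = 155).
Relative gaps: (12−3)/12 = 0.7500 (×26); (12−7)/12 = 0.4167 (×35).
Squared: 0.5625 (×26); 0.1736 (×35).
Sum = 20.701389; P₂ = 20.701389 / 155 = 0.1336.

0.1336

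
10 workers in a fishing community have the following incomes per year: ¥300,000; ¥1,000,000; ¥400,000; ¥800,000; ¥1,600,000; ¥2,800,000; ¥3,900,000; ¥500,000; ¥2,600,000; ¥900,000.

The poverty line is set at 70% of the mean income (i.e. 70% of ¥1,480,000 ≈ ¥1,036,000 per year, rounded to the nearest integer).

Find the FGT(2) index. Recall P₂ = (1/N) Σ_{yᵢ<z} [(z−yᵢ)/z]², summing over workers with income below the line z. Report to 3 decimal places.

0.122

Below z: ¥300,000, ¥400,000, ¥500,000, ¥800,000, ¥900,000, ¥1,000,000 (q = 6 of N = 10).
Shortfall ratios: (1036000−300000)/1036000 = 0.7104; (1036000−400000)/1036000 = 0.6139; (1036000−500000)/1036000 = 0.5174; (1036000−800000)/1036000 = 0.2278; (1036000−900000)/1036000 = 0.1313; (1036000−1000000)/1036000 = 0.0347.
Squared: 0.5047; 0.3769; 0.2677; 0.0519; 0.0172; 0.0012.
Sum = 1.219585; P₂ = 1.219585 / 10 = 0.122.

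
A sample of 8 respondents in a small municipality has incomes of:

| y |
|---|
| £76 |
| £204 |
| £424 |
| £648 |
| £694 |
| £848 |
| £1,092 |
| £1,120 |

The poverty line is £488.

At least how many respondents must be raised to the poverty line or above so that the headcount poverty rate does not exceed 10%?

3 of the 8 respondents are poor, so H = 3/8 = 0.375.
A headcount ratio of at most 10% allows at most ⌊0.10 × 8⌋ = 0 poor respondents.
So at least 3 − 0 = 3 must be lifted.

3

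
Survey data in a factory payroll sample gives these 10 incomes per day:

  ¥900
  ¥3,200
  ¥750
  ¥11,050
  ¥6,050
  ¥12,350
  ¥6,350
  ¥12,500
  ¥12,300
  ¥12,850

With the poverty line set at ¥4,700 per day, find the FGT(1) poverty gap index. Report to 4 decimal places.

Below z: ¥750, ¥900, ¥3,200 (q = 3 of N = 10).
Normalized shortfalls: (4700−750)/4700 = 0.8404; (4700−900)/4700 = 0.8085; (4700−3200)/4700 = 0.3191.
Sum of shortfalls = 1.968085; P₁ averages over all N: 1.968085 / 10 = 0.1968.

0.1968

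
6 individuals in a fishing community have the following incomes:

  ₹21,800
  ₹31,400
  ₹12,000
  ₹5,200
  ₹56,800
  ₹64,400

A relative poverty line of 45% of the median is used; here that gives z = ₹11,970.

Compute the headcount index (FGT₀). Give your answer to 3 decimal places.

0.167

1 of the 6 individuals have income below ₹11,970.
H = 1/6 = 0.167.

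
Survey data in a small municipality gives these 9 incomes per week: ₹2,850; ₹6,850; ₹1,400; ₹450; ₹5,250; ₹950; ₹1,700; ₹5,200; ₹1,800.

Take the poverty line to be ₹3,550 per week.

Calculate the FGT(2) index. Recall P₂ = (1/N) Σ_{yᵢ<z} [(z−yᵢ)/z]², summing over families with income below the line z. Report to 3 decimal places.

0.247

Incomes under z: ₹450, ₹950, ₹1,400, ₹1,700, ₹1,800, ₹2,850 (q = 6 of N = 9).
Gap ratios (z−y)/z: (3550−450)/3550 = 0.8732; (3550−950)/3550 = 0.7324; (3550−1400)/3550 = 0.6056; (3550−1700)/3550 = 0.5211; (3550−1800)/3550 = 0.4930; (3550−2850)/3550 = 0.1972.
Squared: 0.7625; 0.5364; 0.3668; 0.2716; 0.2430; 0.0389.
Sum = 2.219203; P₂ = 2.219203 / 9 = 0.247.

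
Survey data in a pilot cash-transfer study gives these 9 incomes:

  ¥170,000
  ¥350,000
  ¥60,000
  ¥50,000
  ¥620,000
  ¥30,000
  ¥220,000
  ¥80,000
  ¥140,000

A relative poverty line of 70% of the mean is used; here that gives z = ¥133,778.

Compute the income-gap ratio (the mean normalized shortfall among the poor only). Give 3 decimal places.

Incomes under z: ¥30,000, ¥50,000, ¥60,000, ¥80,000 (q = 4 of N = 9).
Relative gaps: 0.7757, 0.6262, 0.5515, 0.4020; sum = 2.355484.
The income-gap ratio divides by q (the poor only): 2.355484 / 4 = 0.589.

0.589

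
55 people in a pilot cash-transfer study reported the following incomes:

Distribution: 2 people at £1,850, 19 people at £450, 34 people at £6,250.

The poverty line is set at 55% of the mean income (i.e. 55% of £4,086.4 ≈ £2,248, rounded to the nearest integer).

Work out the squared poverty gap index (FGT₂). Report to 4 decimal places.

0.2221

Below z: 19×£450, 2×£1,850 (q = 21 of N = 55).
Shortfall ratios: (2248−450)/2248 = 0.7998 (×19); (2248−1850)/2248 = 0.1770 (×2).
Squared: 0.6397 (×19); 0.0313 (×2).
Sum = 12.217282; P₂ = 12.217282 / 55 = 0.2221.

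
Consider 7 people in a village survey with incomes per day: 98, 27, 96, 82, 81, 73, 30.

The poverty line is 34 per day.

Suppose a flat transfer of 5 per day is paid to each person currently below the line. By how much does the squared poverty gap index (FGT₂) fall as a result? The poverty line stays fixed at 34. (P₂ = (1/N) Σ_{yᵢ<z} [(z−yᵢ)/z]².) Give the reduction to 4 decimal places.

0.0075

Before: below the line — 27, 30; squared poverty gap index (FGT₂) = 0.008033.
After the 5 transfer: below the line — 32; squared poverty gap index (FGT₂) = 0.000494.
Reduction = 0.008033 − 0.000494 = 0.0075.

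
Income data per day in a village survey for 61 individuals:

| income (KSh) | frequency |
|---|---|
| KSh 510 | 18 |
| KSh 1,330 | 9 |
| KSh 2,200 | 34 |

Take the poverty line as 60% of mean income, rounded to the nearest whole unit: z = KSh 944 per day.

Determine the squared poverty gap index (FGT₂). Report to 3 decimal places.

0.062

Below z: 18×KSh 510 (q = 18 of N = 61).
Gap ratios (z−y)/z: (944−510)/944 = 0.4597 (×18).
Squared: 0.2114 (×18).
Sum = 3.804591; P₂ = 3.804591 / 61 = 0.062.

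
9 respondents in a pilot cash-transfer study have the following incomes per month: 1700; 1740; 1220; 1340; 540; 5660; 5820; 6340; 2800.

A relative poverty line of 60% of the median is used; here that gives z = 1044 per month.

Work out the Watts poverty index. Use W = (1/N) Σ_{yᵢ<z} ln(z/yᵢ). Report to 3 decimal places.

Incomes under z: 540 (q = 1 of N = 9).
ln(z/y) terms: ln(1044/540) = 0.6592.
W = 0.659246 / 9 = 0.073.

0.073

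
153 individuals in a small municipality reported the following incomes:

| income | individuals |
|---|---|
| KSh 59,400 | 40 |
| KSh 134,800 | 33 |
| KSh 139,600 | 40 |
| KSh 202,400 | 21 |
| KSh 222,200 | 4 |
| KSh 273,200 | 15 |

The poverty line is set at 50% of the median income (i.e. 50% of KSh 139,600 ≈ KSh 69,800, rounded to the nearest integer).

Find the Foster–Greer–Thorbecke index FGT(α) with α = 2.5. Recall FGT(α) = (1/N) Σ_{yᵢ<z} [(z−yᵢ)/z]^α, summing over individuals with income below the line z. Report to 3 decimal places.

0.002

Below z: 40×KSh 59,400 (q = 40 of N = 153).
Gap ratios (z−y)/z: (69800−59400)/69800 = 0.1490 (×40).
Raised to α = 2.5: 0.00857 (×40).
Sum = 0.342772; FGT(2.5) = 0.342772 / 153 = 0.002.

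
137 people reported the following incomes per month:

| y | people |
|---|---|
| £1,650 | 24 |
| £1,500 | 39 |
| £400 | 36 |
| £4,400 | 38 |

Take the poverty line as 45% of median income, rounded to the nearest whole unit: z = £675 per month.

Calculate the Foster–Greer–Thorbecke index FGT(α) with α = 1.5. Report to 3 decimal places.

0.068

Poor units: 36×£400 (q = 36 of N = 137).
Relative gaps: (675−400)/675 = 0.4074 (×36).
Raised to α = 1.5: 0.26004 (×36).
Sum = 9.361509; FGT(1.5) = 9.361509 / 137 = 0.068.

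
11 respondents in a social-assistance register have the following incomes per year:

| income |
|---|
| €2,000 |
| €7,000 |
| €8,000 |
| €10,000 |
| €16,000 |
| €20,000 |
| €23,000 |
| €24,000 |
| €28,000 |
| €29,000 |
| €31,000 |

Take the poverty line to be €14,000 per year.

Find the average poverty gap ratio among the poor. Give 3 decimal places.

0.518

Poor units: €2,000, €7,000, €8,000, €10,000 (q = 4 of N = 11).
Relative gaps: 0.8571, 0.5000, 0.4286, 0.2857; sum = 2.071429.
I averages over the q = 4 poor units only: 2.071429 / 4 = 0.518.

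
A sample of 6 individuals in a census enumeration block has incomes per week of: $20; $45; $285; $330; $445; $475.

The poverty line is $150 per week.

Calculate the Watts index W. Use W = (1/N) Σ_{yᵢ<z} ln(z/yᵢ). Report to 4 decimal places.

0.5365

Incomes under z: $20, $45 (q = 2 of N = 6).
ln(z/y) terms: ln(150/20) = 2.0149; ln(150/45) = 1.2040.
W = 3.218876 / 6 = 0.5365.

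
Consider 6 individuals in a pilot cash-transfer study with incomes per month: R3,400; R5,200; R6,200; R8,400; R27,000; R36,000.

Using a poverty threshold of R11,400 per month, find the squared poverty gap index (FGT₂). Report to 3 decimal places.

Below the line: R3,400, R5,200, R6,200, R8,400 (q = 4 of N = 6).
Relative gaps: (11400−3400)/11400 = 0.7018; (11400−5200)/11400 = 0.5439; (11400−6200)/11400 = 0.4561; (11400−8400)/11400 = 0.2632.
Squared: 0.4925; 0.2958; 0.2081; 0.0693.
Sum = 1.065559; P₂ = 1.065559 / 6 = 0.178.

0.178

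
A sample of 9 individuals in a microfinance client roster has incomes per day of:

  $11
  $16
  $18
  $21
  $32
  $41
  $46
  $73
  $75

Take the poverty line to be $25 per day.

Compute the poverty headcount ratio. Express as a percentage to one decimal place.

4 of the 9 individuals have income below $25.
H = 4/9 = 44.4%.

44.4%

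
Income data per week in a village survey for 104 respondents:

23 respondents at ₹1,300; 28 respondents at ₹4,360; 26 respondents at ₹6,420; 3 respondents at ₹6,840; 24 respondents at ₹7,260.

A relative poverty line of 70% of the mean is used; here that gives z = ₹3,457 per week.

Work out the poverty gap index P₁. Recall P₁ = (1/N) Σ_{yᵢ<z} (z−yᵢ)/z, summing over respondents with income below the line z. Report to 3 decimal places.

Below z: 23×₹1,300 (q = 23 of N = 104).
Gap ratios (z−y)/z: (3457−1300)/3457 = 0.6240 (×23).
Σ = 14.350882. Dividing by the full population N = 104 gives P₁ = 0.138.

0.138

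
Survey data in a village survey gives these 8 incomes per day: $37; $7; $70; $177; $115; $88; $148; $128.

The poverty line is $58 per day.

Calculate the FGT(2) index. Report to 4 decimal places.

0.1130

Poor units: $7, $37 (q = 2 of N = 8).
Normalized shortfalls: (58−7)/58 = 0.8793; (58−37)/58 = 0.3621.
Squared: 0.7732; 0.1311.
Sum = 0.904281; P₂ = 0.904281 / 8 = 0.1130.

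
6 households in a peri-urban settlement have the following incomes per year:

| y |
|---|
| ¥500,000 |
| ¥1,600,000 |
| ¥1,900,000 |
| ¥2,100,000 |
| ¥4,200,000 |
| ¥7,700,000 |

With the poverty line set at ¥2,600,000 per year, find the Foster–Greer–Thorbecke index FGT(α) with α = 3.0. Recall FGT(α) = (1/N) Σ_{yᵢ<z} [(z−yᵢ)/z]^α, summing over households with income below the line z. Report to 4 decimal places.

Below the line: ¥500,000, ¥1,600,000, ¥1,900,000, ¥2,100,000 (q = 4 of N = 6).
Gap ratios (z−y)/z: (2600000−500000)/2600000 = 0.8077; (2600000−1600000)/2600000 = 0.3846; (2600000−1900000)/2600000 = 0.2692; (2600000−2100000)/2600000 = 0.1923.
Raised to α = 3.0: 0.52691; 0.05690; 0.01952; 0.00711.
Sum = 0.610435; FGT(3.0) = 0.610435 / 6 = 0.1017.

0.1017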